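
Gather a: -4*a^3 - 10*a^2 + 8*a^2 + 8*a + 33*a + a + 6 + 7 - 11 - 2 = -4*a^3 - 2*a^2 + 42*a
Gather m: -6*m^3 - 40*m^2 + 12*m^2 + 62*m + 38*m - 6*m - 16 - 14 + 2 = -6*m^3 - 28*m^2 + 94*m - 28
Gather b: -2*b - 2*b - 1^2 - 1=-4*b - 2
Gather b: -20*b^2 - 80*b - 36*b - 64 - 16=-20*b^2 - 116*b - 80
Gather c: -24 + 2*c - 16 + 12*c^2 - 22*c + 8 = 12*c^2 - 20*c - 32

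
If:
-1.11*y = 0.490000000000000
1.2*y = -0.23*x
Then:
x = 2.30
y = -0.44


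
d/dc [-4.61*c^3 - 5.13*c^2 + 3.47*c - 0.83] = -13.83*c^2 - 10.26*c + 3.47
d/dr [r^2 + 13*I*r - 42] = 2*r + 13*I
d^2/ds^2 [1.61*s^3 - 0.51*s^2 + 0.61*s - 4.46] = 9.66*s - 1.02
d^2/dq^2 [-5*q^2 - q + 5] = -10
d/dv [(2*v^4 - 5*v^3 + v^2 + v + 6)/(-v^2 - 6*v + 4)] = (-4*v^5 - 31*v^4 + 92*v^3 - 65*v^2 + 20*v + 40)/(v^4 + 12*v^3 + 28*v^2 - 48*v + 16)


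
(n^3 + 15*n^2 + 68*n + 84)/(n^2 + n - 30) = (n^2 + 9*n + 14)/(n - 5)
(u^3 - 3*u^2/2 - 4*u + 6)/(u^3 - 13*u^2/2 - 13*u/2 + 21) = (u - 2)/(u - 7)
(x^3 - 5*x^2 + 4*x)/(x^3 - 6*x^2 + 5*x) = (x - 4)/(x - 5)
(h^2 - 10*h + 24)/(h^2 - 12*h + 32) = (h - 6)/(h - 8)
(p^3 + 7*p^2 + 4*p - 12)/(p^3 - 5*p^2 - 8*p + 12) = (p + 6)/(p - 6)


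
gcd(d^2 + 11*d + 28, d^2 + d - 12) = d + 4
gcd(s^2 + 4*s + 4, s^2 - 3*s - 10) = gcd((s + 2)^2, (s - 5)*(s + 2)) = s + 2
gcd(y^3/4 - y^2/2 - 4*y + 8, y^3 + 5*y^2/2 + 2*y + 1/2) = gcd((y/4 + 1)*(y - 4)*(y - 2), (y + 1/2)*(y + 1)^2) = 1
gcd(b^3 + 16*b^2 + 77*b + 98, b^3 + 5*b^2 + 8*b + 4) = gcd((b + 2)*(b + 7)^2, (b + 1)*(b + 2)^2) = b + 2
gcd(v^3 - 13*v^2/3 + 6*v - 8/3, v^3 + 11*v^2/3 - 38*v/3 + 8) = v^2 - 7*v/3 + 4/3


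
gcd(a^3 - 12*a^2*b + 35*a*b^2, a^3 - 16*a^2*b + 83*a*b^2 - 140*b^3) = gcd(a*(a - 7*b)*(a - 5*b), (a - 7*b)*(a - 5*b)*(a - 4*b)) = a^2 - 12*a*b + 35*b^2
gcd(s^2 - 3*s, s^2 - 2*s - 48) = 1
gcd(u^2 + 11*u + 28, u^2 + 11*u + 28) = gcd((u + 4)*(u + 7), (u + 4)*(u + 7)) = u^2 + 11*u + 28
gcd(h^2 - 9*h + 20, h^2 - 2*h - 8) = h - 4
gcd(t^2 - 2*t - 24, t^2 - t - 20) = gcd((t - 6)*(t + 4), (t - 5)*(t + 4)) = t + 4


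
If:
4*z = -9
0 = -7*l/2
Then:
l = 0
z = -9/4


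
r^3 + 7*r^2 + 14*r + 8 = (r + 1)*(r + 2)*(r + 4)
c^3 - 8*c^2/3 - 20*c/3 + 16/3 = (c - 4)*(c - 2/3)*(c + 2)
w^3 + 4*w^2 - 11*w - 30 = (w - 3)*(w + 2)*(w + 5)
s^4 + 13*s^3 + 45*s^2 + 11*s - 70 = (s - 1)*(s + 2)*(s + 5)*(s + 7)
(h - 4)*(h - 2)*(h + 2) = h^3 - 4*h^2 - 4*h + 16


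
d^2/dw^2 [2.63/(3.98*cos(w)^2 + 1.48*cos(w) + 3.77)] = (-166.641008*(1 - cos(w)^2)^2 - 46.475256*cos(w)^3 + 68.767136*cos(w)^2 + 107.62486*cos(w) + 99.238316)/(3.98*cos(w)^2 + 1.48*cos(w) + 3.77)^3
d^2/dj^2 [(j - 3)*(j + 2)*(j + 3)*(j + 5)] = 12*j^2 + 42*j + 2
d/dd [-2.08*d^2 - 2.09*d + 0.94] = -4.16*d - 2.09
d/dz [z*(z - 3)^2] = 3*(z - 3)*(z - 1)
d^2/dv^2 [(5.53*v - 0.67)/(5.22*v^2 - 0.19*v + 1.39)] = ((9.0962 - 173.1996*v)*(5.22*v^2 - 0.19*v + 1.39) + (5.53*v - 0.67)*(10.44*v - 0.19)*(20.88*v - 0.38))/(5.22*v^2 - 0.19*v + 1.39)^3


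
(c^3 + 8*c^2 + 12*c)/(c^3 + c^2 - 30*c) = (c + 2)/(c - 5)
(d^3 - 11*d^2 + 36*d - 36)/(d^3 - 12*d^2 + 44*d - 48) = (d - 3)/(d - 4)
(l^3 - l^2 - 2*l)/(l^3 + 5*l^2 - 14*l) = (l + 1)/(l + 7)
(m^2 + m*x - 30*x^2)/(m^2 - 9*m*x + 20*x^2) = (-m - 6*x)/(-m + 4*x)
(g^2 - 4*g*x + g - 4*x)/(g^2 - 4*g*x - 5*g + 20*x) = (g + 1)/(g - 5)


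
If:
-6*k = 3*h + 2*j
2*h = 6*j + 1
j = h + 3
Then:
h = -19/4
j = -7/4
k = 71/24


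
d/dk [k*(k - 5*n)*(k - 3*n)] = 3*k^2 - 16*k*n + 15*n^2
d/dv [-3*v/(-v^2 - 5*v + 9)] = 3*(-v^2 - 9)/(v^4 + 10*v^3 + 7*v^2 - 90*v + 81)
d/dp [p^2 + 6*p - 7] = 2*p + 6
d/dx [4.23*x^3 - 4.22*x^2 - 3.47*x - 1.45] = 12.69*x^2 - 8.44*x - 3.47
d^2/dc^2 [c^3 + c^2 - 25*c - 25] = 6*c + 2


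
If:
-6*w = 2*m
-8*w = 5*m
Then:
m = 0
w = 0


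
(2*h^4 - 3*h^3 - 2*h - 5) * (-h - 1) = -2*h^5 + h^4 + 3*h^3 + 2*h^2 + 7*h + 5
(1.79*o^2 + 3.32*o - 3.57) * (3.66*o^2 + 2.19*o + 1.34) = 6.5514*o^4 + 16.0713*o^3 - 3.3968*o^2 - 3.3695*o - 4.7838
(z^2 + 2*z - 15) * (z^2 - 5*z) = z^4 - 3*z^3 - 25*z^2 + 75*z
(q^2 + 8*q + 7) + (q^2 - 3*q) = 2*q^2 + 5*q + 7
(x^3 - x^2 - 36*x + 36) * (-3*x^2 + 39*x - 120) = -3*x^5 + 42*x^4 - 51*x^3 - 1392*x^2 + 5724*x - 4320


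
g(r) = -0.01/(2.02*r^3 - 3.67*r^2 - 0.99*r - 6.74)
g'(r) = -0.01*(-6.06*r^2 + 7.34*r + 0.99)/(2.02*r^3 - 3.67*r^2 - 0.99*r - 6.74)^2 = (0.0606*r^2 - 0.0734*r - 0.0099)/(-2.02*r^3 + 3.67*r^2 + 0.99*r + 6.74)^2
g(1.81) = 0.00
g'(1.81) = 0.00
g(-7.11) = 0.00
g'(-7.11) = 0.00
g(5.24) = -0.00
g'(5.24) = 0.00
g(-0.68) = 0.00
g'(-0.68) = 0.00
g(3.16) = -0.00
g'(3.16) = 0.00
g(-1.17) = 0.00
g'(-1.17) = 0.00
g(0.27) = 0.00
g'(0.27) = -0.00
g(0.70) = 0.00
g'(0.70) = -0.00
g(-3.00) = 0.00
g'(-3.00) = 0.00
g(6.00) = -0.00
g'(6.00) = 0.00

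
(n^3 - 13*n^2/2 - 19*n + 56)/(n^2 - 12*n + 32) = (n^2 + 3*n/2 - 7)/(n - 4)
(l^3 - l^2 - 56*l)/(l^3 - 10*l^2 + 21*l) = (l^2 - l - 56)/(l^2 - 10*l + 21)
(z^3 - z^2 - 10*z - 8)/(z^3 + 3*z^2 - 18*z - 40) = (z + 1)/(z + 5)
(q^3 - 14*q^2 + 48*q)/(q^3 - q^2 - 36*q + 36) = q*(q - 8)/(q^2 + 5*q - 6)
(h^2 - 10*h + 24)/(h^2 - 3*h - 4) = (h - 6)/(h + 1)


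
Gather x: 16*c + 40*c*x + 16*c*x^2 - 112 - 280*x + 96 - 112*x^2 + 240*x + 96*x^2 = 16*c + x^2*(16*c - 16) + x*(40*c - 40) - 16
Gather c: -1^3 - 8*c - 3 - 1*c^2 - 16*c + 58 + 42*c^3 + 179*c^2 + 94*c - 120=42*c^3 + 178*c^2 + 70*c - 66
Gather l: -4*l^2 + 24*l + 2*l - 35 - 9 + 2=-4*l^2 + 26*l - 42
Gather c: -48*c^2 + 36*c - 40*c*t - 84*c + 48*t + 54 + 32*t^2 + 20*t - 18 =-48*c^2 + c*(-40*t - 48) + 32*t^2 + 68*t + 36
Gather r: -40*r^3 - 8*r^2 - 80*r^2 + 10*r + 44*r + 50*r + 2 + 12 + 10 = -40*r^3 - 88*r^2 + 104*r + 24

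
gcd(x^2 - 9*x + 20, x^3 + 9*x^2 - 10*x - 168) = x - 4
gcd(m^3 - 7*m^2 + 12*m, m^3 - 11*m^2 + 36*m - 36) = m - 3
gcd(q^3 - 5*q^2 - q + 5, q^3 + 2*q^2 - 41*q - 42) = q + 1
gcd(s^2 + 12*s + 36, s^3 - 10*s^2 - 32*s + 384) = s + 6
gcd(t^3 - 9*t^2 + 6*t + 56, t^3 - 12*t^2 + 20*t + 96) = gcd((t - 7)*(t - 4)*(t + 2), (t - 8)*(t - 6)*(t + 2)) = t + 2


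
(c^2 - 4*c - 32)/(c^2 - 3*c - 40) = (c + 4)/(c + 5)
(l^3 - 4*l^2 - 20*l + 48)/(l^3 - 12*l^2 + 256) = (l^2 - 8*l + 12)/(l^2 - 16*l + 64)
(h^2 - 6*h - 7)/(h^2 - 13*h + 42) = (h + 1)/(h - 6)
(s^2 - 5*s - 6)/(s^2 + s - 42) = (s + 1)/(s + 7)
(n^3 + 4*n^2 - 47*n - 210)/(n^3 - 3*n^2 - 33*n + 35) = (n + 6)/(n - 1)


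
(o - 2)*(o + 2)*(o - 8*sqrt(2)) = o^3 - 8*sqrt(2)*o^2 - 4*o + 32*sqrt(2)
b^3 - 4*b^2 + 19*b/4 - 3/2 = (b - 2)*(b - 3/2)*(b - 1/2)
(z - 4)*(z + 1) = z^2 - 3*z - 4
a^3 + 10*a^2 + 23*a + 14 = (a + 1)*(a + 2)*(a + 7)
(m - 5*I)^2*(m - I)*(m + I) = m^4 - 10*I*m^3 - 24*m^2 - 10*I*m - 25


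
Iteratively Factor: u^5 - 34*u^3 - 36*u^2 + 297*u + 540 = (u + 3)*(u^4 - 3*u^3 - 25*u^2 + 39*u + 180) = (u + 3)^2*(u^3 - 6*u^2 - 7*u + 60) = (u - 5)*(u + 3)^2*(u^2 - u - 12) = (u - 5)*(u + 3)^3*(u - 4)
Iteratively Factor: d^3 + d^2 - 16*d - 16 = (d + 4)*(d^2 - 3*d - 4) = (d + 1)*(d + 4)*(d - 4)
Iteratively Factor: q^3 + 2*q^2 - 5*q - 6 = (q + 3)*(q^2 - q - 2) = (q - 2)*(q + 3)*(q + 1)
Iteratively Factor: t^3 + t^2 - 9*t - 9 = (t + 3)*(t^2 - 2*t - 3) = (t + 1)*(t + 3)*(t - 3)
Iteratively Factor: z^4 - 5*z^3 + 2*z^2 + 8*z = (z)*(z^3 - 5*z^2 + 2*z + 8) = z*(z - 4)*(z^2 - z - 2) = z*(z - 4)*(z + 1)*(z - 2)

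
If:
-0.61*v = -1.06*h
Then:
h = 0.575471698113208*v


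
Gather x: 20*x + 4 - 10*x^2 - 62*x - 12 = -10*x^2 - 42*x - 8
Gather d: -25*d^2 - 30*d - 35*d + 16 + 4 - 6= -25*d^2 - 65*d + 14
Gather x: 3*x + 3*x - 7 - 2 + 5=6*x - 4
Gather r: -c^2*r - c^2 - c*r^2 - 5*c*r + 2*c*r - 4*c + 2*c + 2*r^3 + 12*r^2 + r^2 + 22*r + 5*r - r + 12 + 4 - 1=-c^2 - 2*c + 2*r^3 + r^2*(13 - c) + r*(-c^2 - 3*c + 26) + 15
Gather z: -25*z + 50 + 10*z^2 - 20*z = 10*z^2 - 45*z + 50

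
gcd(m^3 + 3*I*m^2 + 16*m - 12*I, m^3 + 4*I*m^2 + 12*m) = m^2 + 4*I*m + 12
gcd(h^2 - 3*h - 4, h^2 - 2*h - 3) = h + 1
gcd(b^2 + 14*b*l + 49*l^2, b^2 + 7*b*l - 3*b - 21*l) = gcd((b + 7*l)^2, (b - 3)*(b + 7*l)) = b + 7*l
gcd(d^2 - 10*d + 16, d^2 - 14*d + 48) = d - 8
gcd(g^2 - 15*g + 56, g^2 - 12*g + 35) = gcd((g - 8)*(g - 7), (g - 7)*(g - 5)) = g - 7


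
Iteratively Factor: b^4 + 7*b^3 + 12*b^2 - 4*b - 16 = (b + 2)*(b^3 + 5*b^2 + 2*b - 8) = (b - 1)*(b + 2)*(b^2 + 6*b + 8) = (b - 1)*(b + 2)*(b + 4)*(b + 2)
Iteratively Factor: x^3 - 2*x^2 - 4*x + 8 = (x + 2)*(x^2 - 4*x + 4) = (x - 2)*(x + 2)*(x - 2)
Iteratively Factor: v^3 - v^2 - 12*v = (v - 4)*(v^2 + 3*v) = v*(v - 4)*(v + 3)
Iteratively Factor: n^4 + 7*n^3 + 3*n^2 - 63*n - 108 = (n - 3)*(n^3 + 10*n^2 + 33*n + 36) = (n - 3)*(n + 3)*(n^2 + 7*n + 12) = (n - 3)*(n + 3)*(n + 4)*(n + 3)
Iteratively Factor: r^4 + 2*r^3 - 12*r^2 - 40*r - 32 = (r + 2)*(r^3 - 12*r - 16) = (r + 2)^2*(r^2 - 2*r - 8) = (r - 4)*(r + 2)^2*(r + 2)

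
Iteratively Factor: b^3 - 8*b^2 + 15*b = (b)*(b^2 - 8*b + 15) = b*(b - 3)*(b - 5)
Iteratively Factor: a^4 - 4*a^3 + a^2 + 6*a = (a - 3)*(a^3 - a^2 - 2*a) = a*(a - 3)*(a^2 - a - 2) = a*(a - 3)*(a - 2)*(a + 1)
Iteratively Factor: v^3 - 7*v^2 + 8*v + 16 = (v + 1)*(v^2 - 8*v + 16) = (v - 4)*(v + 1)*(v - 4)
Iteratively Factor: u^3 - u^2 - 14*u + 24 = (u + 4)*(u^2 - 5*u + 6) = (u - 3)*(u + 4)*(u - 2)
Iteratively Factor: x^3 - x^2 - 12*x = (x)*(x^2 - x - 12) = x*(x - 4)*(x + 3)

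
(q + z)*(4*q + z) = 4*q^2 + 5*q*z + z^2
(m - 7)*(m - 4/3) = m^2 - 25*m/3 + 28/3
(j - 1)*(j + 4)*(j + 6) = j^3 + 9*j^2 + 14*j - 24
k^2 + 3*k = k*(k + 3)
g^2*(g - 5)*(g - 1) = g^4 - 6*g^3 + 5*g^2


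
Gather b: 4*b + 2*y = 4*b + 2*y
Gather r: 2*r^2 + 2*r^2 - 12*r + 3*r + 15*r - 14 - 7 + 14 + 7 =4*r^2 + 6*r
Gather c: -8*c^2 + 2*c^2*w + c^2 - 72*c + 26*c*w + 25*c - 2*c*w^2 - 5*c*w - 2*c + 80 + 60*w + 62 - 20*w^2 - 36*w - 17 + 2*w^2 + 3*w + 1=c^2*(2*w - 7) + c*(-2*w^2 + 21*w - 49) - 18*w^2 + 27*w + 126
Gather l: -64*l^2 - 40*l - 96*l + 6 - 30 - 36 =-64*l^2 - 136*l - 60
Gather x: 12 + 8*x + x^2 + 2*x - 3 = x^2 + 10*x + 9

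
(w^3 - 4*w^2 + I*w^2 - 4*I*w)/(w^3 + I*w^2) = (w - 4)/w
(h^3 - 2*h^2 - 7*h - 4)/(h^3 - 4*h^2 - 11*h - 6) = (h - 4)/(h - 6)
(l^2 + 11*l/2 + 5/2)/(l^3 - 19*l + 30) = (l + 1/2)/(l^2 - 5*l + 6)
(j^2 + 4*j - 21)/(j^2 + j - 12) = (j + 7)/(j + 4)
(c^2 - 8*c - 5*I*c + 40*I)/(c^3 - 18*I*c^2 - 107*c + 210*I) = (c - 8)/(c^2 - 13*I*c - 42)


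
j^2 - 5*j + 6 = (j - 3)*(j - 2)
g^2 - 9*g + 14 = (g - 7)*(g - 2)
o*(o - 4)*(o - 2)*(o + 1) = o^4 - 5*o^3 + 2*o^2 + 8*o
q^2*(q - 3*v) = q^3 - 3*q^2*v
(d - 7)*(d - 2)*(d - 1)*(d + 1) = d^4 - 9*d^3 + 13*d^2 + 9*d - 14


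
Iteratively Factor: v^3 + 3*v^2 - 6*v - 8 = (v + 1)*(v^2 + 2*v - 8) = (v + 1)*(v + 4)*(v - 2)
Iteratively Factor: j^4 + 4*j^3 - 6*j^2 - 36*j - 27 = (j + 3)*(j^3 + j^2 - 9*j - 9) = (j + 1)*(j + 3)*(j^2 - 9) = (j + 1)*(j + 3)^2*(j - 3)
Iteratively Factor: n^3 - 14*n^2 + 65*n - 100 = (n - 5)*(n^2 - 9*n + 20) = (n - 5)^2*(n - 4)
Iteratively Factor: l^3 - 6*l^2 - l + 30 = (l - 3)*(l^2 - 3*l - 10) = (l - 5)*(l - 3)*(l + 2)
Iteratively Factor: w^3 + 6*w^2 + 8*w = (w + 4)*(w^2 + 2*w) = w*(w + 4)*(w + 2)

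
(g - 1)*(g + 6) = g^2 + 5*g - 6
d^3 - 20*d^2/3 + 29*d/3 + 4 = (d - 4)*(d - 3)*(d + 1/3)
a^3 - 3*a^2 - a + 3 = (a - 3)*(a - 1)*(a + 1)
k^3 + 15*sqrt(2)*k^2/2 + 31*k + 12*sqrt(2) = (k + sqrt(2)/2)*(k + 3*sqrt(2))*(k + 4*sqrt(2))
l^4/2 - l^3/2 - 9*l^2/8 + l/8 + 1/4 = (l/2 + 1/2)*(l - 2)*(l - 1/2)*(l + 1/2)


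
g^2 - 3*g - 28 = (g - 7)*(g + 4)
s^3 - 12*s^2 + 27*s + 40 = (s - 8)*(s - 5)*(s + 1)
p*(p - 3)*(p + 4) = p^3 + p^2 - 12*p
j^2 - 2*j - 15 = (j - 5)*(j + 3)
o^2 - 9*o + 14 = (o - 7)*(o - 2)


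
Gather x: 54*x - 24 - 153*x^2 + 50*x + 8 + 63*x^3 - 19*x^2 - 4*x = 63*x^3 - 172*x^2 + 100*x - 16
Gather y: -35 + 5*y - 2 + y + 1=6*y - 36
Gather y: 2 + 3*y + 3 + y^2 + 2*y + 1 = y^2 + 5*y + 6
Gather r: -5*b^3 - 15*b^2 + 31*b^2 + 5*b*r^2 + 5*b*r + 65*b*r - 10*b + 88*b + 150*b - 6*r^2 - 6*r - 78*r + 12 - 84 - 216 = -5*b^3 + 16*b^2 + 228*b + r^2*(5*b - 6) + r*(70*b - 84) - 288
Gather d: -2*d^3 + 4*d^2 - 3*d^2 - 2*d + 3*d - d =-2*d^3 + d^2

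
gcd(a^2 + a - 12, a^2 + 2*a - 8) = a + 4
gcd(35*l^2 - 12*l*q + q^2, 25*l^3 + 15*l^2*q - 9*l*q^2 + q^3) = -5*l + q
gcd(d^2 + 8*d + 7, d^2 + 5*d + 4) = d + 1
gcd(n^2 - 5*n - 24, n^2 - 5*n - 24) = n^2 - 5*n - 24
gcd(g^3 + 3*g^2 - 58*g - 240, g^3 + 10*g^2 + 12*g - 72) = g + 6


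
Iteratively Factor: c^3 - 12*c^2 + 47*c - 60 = (c - 5)*(c^2 - 7*c + 12) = (c - 5)*(c - 3)*(c - 4)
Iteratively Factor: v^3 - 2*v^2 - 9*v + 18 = (v + 3)*(v^2 - 5*v + 6) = (v - 3)*(v + 3)*(v - 2)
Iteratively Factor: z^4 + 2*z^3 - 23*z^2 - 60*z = (z)*(z^3 + 2*z^2 - 23*z - 60) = z*(z - 5)*(z^2 + 7*z + 12) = z*(z - 5)*(z + 3)*(z + 4)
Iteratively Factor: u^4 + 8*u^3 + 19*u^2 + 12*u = (u)*(u^3 + 8*u^2 + 19*u + 12) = u*(u + 4)*(u^2 + 4*u + 3) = u*(u + 3)*(u + 4)*(u + 1)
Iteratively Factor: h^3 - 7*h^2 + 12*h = (h)*(h^2 - 7*h + 12) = h*(h - 4)*(h - 3)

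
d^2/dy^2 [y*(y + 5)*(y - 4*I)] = 6*y + 10 - 8*I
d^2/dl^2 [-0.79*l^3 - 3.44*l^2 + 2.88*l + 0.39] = -4.74*l - 6.88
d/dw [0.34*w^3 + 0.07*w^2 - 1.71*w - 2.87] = 1.02*w^2 + 0.14*w - 1.71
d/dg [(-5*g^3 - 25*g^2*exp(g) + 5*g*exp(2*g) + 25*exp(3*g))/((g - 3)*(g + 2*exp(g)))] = 5*((g - 3)*(g + 2*exp(g))*(-5*g^2*exp(g) - 3*g^2 + 2*g*exp(2*g) - 10*g*exp(g) + 15*exp(3*g) + exp(2*g)) + (g - 3)*(2*exp(g) + 1)*(g^3 + 5*g^2*exp(g) - g*exp(2*g) - 5*exp(3*g)) + (g + 2*exp(g))*(g^3 + 5*g^2*exp(g) - g*exp(2*g) - 5*exp(3*g)))/((g - 3)^2*(g + 2*exp(g))^2)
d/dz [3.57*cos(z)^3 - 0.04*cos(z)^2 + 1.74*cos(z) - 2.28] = (-10.71*cos(z)^2 + 0.08*cos(z) - 1.74)*sin(z)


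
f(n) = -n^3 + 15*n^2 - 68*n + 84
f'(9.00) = -41.00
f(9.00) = -42.00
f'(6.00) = 4.00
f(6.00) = 0.00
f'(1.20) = -36.32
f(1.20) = 22.27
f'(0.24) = -60.97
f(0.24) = 68.53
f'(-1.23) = -109.44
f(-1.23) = 192.19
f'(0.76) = -46.93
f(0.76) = 40.55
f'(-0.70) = -90.47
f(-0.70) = 139.29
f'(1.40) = -31.88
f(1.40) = 15.46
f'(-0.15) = -72.57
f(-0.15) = 94.54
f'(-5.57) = -328.17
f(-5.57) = 1100.94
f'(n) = -3*n^2 + 30*n - 68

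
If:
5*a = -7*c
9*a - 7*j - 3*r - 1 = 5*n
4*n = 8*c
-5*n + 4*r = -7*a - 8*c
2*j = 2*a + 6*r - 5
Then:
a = -21/76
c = 15/76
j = -313/304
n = 15/38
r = 177/304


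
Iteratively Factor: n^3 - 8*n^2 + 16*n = (n - 4)*(n^2 - 4*n) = (n - 4)^2*(n)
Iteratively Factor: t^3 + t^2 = (t + 1)*(t^2) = t*(t + 1)*(t)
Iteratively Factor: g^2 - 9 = (g + 3)*(g - 3)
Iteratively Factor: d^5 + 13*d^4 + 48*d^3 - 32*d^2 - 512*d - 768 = (d + 4)*(d^4 + 9*d^3 + 12*d^2 - 80*d - 192) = (d + 4)^2*(d^3 + 5*d^2 - 8*d - 48) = (d + 4)^3*(d^2 + d - 12) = (d + 4)^4*(d - 3)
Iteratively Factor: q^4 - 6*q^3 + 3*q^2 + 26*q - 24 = (q - 1)*(q^3 - 5*q^2 - 2*q + 24) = (q - 1)*(q + 2)*(q^2 - 7*q + 12) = (q - 4)*(q - 1)*(q + 2)*(q - 3)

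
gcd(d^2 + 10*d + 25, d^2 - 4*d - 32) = 1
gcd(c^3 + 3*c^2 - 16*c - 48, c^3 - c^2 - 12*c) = c^2 - c - 12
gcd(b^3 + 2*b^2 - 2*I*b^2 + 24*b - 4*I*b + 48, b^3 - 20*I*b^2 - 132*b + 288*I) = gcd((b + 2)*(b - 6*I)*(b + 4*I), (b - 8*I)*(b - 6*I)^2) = b - 6*I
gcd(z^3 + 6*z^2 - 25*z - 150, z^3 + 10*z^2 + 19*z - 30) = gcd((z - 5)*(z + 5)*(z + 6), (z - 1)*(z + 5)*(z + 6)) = z^2 + 11*z + 30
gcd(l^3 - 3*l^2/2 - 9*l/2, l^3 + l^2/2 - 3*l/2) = l^2 + 3*l/2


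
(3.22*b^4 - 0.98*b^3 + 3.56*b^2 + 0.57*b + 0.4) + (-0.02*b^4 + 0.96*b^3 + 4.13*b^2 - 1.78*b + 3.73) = 3.2*b^4 - 0.02*b^3 + 7.69*b^2 - 1.21*b + 4.13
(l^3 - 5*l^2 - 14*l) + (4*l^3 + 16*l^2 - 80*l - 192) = 5*l^3 + 11*l^2 - 94*l - 192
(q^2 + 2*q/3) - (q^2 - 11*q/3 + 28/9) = 13*q/3 - 28/9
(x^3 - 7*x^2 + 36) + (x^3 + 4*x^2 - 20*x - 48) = 2*x^3 - 3*x^2 - 20*x - 12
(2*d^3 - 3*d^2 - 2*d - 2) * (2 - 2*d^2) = -4*d^5 + 6*d^4 + 8*d^3 - 2*d^2 - 4*d - 4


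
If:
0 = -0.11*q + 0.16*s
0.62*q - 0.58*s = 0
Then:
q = 0.00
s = 0.00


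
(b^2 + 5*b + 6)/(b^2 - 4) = (b + 3)/(b - 2)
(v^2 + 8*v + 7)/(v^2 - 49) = (v + 1)/(v - 7)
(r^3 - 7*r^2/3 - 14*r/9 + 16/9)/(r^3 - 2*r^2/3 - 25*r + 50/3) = (3*r^2 - 5*r - 8)/(3*(r^2 - 25))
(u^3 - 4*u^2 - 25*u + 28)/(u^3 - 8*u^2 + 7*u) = (u + 4)/u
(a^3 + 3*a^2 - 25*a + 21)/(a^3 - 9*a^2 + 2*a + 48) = (a^2 + 6*a - 7)/(a^2 - 6*a - 16)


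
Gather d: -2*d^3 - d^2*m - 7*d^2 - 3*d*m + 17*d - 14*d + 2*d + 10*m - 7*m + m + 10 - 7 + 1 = -2*d^3 + d^2*(-m - 7) + d*(5 - 3*m) + 4*m + 4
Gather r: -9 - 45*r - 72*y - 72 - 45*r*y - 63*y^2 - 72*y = r*(-45*y - 45) - 63*y^2 - 144*y - 81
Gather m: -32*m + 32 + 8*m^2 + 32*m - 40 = 8*m^2 - 8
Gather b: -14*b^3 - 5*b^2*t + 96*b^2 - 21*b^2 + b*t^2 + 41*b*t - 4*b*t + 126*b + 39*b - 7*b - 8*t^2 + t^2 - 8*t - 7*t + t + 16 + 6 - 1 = -14*b^3 + b^2*(75 - 5*t) + b*(t^2 + 37*t + 158) - 7*t^2 - 14*t + 21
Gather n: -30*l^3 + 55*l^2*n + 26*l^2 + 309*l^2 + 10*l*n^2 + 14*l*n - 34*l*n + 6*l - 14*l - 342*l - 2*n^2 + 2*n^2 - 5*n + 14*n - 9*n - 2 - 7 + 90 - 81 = -30*l^3 + 335*l^2 + 10*l*n^2 - 350*l + n*(55*l^2 - 20*l)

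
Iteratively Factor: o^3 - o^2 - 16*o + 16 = (o - 4)*(o^2 + 3*o - 4) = (o - 4)*(o + 4)*(o - 1)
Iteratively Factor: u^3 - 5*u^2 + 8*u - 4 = (u - 1)*(u^2 - 4*u + 4) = (u - 2)*(u - 1)*(u - 2)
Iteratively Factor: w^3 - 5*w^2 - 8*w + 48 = (w - 4)*(w^2 - w - 12) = (w - 4)*(w + 3)*(w - 4)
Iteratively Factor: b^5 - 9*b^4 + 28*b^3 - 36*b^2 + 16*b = (b - 4)*(b^4 - 5*b^3 + 8*b^2 - 4*b) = (b - 4)*(b - 1)*(b^3 - 4*b^2 + 4*b) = (b - 4)*(b - 2)*(b - 1)*(b^2 - 2*b) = b*(b - 4)*(b - 2)*(b - 1)*(b - 2)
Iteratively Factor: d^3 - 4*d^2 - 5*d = (d + 1)*(d^2 - 5*d) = d*(d + 1)*(d - 5)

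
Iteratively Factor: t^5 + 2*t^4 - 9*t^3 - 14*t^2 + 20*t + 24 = (t + 1)*(t^4 + t^3 - 10*t^2 - 4*t + 24) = (t - 2)*(t + 1)*(t^3 + 3*t^2 - 4*t - 12) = (t - 2)*(t + 1)*(t + 3)*(t^2 - 4) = (t - 2)*(t + 1)*(t + 2)*(t + 3)*(t - 2)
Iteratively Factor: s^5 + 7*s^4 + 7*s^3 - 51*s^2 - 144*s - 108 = (s - 3)*(s^4 + 10*s^3 + 37*s^2 + 60*s + 36) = (s - 3)*(s + 3)*(s^3 + 7*s^2 + 16*s + 12) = (s - 3)*(s + 2)*(s + 3)*(s^2 + 5*s + 6) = (s - 3)*(s + 2)*(s + 3)^2*(s + 2)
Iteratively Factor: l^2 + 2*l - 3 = (l - 1)*(l + 3)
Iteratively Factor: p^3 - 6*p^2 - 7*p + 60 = (p + 3)*(p^2 - 9*p + 20) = (p - 5)*(p + 3)*(p - 4)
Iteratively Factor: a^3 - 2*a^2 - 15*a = (a)*(a^2 - 2*a - 15) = a*(a - 5)*(a + 3)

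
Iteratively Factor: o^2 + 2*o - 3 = (o + 3)*(o - 1)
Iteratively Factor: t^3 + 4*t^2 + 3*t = (t + 1)*(t^2 + 3*t) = t*(t + 1)*(t + 3)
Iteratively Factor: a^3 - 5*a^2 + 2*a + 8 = (a - 4)*(a^2 - a - 2) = (a - 4)*(a + 1)*(a - 2)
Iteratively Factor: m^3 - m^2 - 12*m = (m - 4)*(m^2 + 3*m) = m*(m - 4)*(m + 3)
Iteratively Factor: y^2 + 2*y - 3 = (y + 3)*(y - 1)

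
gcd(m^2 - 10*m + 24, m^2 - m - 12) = m - 4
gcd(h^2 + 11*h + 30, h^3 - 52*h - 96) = h + 6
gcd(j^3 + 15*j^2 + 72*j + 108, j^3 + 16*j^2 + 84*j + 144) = j^2 + 12*j + 36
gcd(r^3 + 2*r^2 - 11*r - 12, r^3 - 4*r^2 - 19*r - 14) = r + 1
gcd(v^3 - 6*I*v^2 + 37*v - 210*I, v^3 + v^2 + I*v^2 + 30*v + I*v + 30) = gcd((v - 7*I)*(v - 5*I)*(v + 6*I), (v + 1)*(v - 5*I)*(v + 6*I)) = v^2 + I*v + 30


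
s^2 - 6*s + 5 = (s - 5)*(s - 1)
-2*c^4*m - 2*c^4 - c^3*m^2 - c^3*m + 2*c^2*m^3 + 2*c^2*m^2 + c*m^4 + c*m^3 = (-c + m)*(c + m)*(2*c + m)*(c*m + c)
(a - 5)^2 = a^2 - 10*a + 25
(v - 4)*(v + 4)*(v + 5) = v^3 + 5*v^2 - 16*v - 80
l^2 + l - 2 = (l - 1)*(l + 2)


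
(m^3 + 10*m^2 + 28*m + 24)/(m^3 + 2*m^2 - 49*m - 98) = (m^2 + 8*m + 12)/(m^2 - 49)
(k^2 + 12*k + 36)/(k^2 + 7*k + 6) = (k + 6)/(k + 1)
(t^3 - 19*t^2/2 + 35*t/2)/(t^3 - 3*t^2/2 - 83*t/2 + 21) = t*(2*t - 5)/(2*t^2 + 11*t - 6)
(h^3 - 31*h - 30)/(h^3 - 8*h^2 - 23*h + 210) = (h + 1)/(h - 7)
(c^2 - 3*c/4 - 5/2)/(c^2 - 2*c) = (c + 5/4)/c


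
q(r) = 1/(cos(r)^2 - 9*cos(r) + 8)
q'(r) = (2*sin(r)*cos(r) - 9*sin(r))/(cos(r)^2 - 9*cos(r) + 8)^2 = (2*cos(r) - 9)*sin(r)/(cos(r)^2 - 9*cos(r) + 8)^2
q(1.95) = 0.09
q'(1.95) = -0.07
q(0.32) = 2.79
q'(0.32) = -17.44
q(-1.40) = 0.15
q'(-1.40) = 0.20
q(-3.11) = 0.06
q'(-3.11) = 0.00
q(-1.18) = 0.21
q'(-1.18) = 0.34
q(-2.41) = 0.07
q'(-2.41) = 0.03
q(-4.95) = 0.17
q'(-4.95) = -0.24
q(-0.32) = 2.79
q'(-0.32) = 17.44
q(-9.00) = 0.06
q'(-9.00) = 0.02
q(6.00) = 3.57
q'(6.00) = 25.16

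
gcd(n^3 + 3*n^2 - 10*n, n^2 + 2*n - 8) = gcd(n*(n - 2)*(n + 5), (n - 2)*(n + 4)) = n - 2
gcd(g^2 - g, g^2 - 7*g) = g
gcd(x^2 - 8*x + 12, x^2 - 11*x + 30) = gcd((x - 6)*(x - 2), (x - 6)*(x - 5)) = x - 6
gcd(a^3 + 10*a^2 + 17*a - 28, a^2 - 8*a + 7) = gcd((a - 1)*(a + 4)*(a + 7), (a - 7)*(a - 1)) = a - 1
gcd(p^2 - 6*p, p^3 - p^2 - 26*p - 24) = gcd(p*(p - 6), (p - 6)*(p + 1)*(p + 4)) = p - 6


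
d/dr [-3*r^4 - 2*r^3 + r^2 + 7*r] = -12*r^3 - 6*r^2 + 2*r + 7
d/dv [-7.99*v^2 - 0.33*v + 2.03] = -15.98*v - 0.33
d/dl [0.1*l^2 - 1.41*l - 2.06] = 0.2*l - 1.41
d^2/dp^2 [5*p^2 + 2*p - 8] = 10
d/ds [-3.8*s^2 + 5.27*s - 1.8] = 5.27 - 7.6*s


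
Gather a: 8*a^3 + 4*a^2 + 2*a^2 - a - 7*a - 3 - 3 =8*a^3 + 6*a^2 - 8*a - 6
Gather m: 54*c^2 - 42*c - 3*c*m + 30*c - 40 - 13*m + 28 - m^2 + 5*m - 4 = 54*c^2 - 12*c - m^2 + m*(-3*c - 8) - 16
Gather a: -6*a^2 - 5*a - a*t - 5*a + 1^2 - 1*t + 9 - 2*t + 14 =-6*a^2 + a*(-t - 10) - 3*t + 24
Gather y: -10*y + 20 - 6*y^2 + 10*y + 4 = 24 - 6*y^2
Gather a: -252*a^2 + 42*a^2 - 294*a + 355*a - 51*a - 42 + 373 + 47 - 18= -210*a^2 + 10*a + 360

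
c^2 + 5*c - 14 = (c - 2)*(c + 7)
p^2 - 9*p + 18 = (p - 6)*(p - 3)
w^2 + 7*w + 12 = (w + 3)*(w + 4)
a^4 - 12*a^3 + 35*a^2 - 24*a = a*(a - 8)*(a - 3)*(a - 1)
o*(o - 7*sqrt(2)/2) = o^2 - 7*sqrt(2)*o/2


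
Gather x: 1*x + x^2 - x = x^2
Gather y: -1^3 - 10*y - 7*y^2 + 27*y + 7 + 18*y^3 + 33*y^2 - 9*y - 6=18*y^3 + 26*y^2 + 8*y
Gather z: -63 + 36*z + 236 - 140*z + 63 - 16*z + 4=240 - 120*z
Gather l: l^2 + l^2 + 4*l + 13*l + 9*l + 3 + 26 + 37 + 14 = 2*l^2 + 26*l + 80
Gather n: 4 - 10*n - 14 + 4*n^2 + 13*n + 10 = 4*n^2 + 3*n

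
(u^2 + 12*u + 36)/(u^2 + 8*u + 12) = (u + 6)/(u + 2)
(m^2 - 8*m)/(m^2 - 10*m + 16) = m/(m - 2)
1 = 1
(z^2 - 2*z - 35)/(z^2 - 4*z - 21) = (z + 5)/(z + 3)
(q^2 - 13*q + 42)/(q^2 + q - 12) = (q^2 - 13*q + 42)/(q^2 + q - 12)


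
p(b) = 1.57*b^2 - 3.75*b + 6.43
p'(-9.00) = -32.01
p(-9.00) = 167.35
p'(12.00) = 33.93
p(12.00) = 187.51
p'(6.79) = 17.57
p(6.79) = 53.35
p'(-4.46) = -17.75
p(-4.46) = 54.38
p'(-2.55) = -11.76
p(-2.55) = 26.20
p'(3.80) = 8.18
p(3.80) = 14.85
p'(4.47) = 10.29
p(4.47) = 21.04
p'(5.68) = 14.09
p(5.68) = 35.78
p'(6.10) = 15.40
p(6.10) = 41.97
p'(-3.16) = -13.67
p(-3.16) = 33.96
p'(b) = 3.14*b - 3.75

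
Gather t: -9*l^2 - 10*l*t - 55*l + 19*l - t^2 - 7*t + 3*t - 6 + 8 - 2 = -9*l^2 - 36*l - t^2 + t*(-10*l - 4)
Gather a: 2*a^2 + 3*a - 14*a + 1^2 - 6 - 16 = 2*a^2 - 11*a - 21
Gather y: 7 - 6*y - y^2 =-y^2 - 6*y + 7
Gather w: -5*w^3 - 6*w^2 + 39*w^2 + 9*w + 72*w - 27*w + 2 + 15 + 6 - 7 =-5*w^3 + 33*w^2 + 54*w + 16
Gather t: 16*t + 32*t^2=32*t^2 + 16*t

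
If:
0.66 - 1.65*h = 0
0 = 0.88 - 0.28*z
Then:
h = 0.40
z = 3.14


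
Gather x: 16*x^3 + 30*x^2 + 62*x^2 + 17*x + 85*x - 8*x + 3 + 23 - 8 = 16*x^3 + 92*x^2 + 94*x + 18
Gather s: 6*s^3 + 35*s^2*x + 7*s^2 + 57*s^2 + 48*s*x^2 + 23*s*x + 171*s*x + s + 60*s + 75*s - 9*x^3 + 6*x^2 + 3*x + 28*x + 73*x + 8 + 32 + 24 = 6*s^3 + s^2*(35*x + 64) + s*(48*x^2 + 194*x + 136) - 9*x^3 + 6*x^2 + 104*x + 64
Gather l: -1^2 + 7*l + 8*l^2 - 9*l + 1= 8*l^2 - 2*l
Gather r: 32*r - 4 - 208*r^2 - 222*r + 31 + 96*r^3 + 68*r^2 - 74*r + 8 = 96*r^3 - 140*r^2 - 264*r + 35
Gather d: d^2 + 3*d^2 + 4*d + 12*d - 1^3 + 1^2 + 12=4*d^2 + 16*d + 12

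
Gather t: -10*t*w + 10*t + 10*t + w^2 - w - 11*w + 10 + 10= t*(20 - 10*w) + w^2 - 12*w + 20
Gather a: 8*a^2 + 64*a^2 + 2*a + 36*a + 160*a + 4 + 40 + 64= 72*a^2 + 198*a + 108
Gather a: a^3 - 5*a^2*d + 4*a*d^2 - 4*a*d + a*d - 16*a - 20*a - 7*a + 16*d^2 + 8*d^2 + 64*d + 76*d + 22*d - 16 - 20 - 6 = a^3 - 5*a^2*d + a*(4*d^2 - 3*d - 43) + 24*d^2 + 162*d - 42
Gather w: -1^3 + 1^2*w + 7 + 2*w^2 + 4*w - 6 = 2*w^2 + 5*w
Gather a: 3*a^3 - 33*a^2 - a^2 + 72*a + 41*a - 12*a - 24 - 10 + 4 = 3*a^3 - 34*a^2 + 101*a - 30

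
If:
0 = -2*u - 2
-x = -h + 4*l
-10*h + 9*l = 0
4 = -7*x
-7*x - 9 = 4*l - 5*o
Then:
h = 36/217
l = 40/217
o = 249/217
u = -1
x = -4/7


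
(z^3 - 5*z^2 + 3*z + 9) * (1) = z^3 - 5*z^2 + 3*z + 9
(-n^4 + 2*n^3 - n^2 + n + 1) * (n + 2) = -n^5 + 3*n^3 - n^2 + 3*n + 2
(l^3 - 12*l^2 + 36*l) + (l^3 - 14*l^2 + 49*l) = 2*l^3 - 26*l^2 + 85*l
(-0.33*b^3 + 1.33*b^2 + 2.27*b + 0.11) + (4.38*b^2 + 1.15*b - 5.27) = -0.33*b^3 + 5.71*b^2 + 3.42*b - 5.16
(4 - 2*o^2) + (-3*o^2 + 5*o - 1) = -5*o^2 + 5*o + 3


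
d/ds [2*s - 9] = 2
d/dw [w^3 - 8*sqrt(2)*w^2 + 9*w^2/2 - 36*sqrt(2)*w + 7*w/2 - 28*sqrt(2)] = 3*w^2 - 16*sqrt(2)*w + 9*w - 36*sqrt(2) + 7/2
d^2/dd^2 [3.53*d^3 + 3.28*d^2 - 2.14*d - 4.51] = 21.18*d + 6.56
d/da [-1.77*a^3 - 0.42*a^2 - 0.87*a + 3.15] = -5.31*a^2 - 0.84*a - 0.87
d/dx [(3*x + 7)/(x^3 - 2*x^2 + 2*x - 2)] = (-6*x^3 - 15*x^2 + 28*x - 20)/(x^6 - 4*x^5 + 8*x^4 - 12*x^3 + 12*x^2 - 8*x + 4)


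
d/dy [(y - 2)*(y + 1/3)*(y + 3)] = 3*y^2 + 8*y/3 - 17/3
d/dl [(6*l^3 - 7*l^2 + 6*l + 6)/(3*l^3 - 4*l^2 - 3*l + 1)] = (-3*l^4 - 72*l^3 + 9*l^2 + 34*l + 24)/(9*l^6 - 24*l^5 - 2*l^4 + 30*l^3 + l^2 - 6*l + 1)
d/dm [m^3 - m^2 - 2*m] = 3*m^2 - 2*m - 2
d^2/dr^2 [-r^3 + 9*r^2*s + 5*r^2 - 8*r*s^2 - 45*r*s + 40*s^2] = -6*r + 18*s + 10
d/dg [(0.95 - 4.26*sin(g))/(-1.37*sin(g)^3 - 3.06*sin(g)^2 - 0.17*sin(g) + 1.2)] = (-11.6724*sin(g)^3 - 9.1311*sin(g)^2 + 5.814*sin(g) - 4.9505)*cos(g)/(1.8769*sin(g)^6 + 8.3844*sin(g)^5 + 9.8294*sin(g)^4 - 2.2476*sin(g)^3 - 7.3151*sin(g)^2 - 0.408*sin(g) + 1.44)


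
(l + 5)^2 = l^2 + 10*l + 25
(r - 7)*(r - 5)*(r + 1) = r^3 - 11*r^2 + 23*r + 35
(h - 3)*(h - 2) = h^2 - 5*h + 6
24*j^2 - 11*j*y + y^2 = (-8*j + y)*(-3*j + y)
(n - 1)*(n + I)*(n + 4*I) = n^3 - n^2 + 5*I*n^2 - 4*n - 5*I*n + 4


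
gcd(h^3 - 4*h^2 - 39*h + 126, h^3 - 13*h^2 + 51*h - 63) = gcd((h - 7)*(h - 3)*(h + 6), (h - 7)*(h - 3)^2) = h^2 - 10*h + 21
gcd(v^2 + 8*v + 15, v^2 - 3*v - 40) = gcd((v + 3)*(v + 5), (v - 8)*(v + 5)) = v + 5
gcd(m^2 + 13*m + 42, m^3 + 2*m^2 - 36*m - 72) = m + 6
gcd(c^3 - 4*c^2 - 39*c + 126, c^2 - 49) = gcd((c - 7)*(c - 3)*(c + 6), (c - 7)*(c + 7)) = c - 7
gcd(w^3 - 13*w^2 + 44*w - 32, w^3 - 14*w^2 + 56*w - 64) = w^2 - 12*w + 32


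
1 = 1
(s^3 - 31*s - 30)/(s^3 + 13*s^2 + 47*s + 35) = (s - 6)/(s + 7)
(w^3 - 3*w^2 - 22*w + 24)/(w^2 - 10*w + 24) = (w^2 + 3*w - 4)/(w - 4)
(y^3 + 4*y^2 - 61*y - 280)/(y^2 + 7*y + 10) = (y^2 - y - 56)/(y + 2)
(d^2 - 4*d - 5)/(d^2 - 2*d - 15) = (d + 1)/(d + 3)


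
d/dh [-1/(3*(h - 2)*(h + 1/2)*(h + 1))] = 2*(6*h^2 - 2*h - 5)/(3*(4*h^6 - 4*h^5 - 19*h^4 + 2*h^3 + 29*h^2 + 20*h + 4))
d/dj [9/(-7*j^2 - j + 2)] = 9*(14*j + 1)/(7*j^2 + j - 2)^2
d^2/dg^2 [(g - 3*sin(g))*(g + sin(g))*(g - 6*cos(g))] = 2*g^2*sin(g) + 6*g^2*cos(g) + 24*g*sin(g) - 24*g*sin(2*g) - 8*g*cos(g) - 6*g*cos(2*g) + 6*g - 4*sin(g) - 6*sin(2*g) - 33*cos(g)/2 + 24*cos(2*g) + 81*cos(3*g)/2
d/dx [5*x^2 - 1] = 10*x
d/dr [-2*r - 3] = -2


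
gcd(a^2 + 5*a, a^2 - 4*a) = a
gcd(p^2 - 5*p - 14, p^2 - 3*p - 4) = 1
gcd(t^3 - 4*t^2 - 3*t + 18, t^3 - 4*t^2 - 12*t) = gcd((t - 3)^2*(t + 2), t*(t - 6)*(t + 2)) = t + 2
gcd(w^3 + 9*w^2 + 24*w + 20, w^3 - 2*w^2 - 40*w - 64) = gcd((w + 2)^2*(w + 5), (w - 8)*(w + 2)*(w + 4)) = w + 2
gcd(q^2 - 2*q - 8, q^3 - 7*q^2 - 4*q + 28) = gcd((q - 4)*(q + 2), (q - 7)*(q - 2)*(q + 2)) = q + 2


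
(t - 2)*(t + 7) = t^2 + 5*t - 14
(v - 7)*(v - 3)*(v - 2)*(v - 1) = v^4 - 13*v^3 + 53*v^2 - 83*v + 42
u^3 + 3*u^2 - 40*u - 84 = (u - 6)*(u + 2)*(u + 7)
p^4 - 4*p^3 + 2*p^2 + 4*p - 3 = (p - 3)*(p - 1)^2*(p + 1)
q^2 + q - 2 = (q - 1)*(q + 2)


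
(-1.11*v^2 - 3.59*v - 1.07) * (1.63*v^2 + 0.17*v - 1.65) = -1.8093*v^4 - 6.0404*v^3 - 0.5229*v^2 + 5.7416*v + 1.7655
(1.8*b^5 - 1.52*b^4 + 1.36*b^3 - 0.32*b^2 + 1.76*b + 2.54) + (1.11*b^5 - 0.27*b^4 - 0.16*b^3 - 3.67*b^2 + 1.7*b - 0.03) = 2.91*b^5 - 1.79*b^4 + 1.2*b^3 - 3.99*b^2 + 3.46*b + 2.51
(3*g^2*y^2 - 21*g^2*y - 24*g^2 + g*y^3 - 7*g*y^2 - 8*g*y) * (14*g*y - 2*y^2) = 42*g^3*y^3 - 294*g^3*y^2 - 336*g^3*y + 8*g^2*y^4 - 56*g^2*y^3 - 64*g^2*y^2 - 2*g*y^5 + 14*g*y^4 + 16*g*y^3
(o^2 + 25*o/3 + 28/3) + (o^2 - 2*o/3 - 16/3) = 2*o^2 + 23*o/3 + 4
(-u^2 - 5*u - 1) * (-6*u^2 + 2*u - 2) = 6*u^4 + 28*u^3 - 2*u^2 + 8*u + 2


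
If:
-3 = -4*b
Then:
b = 3/4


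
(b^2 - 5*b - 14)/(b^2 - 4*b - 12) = (b - 7)/(b - 6)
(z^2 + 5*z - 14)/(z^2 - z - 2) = (z + 7)/(z + 1)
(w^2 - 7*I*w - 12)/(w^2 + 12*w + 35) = (w^2 - 7*I*w - 12)/(w^2 + 12*w + 35)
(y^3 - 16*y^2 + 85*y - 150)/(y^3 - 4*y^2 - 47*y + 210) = (y - 5)/(y + 7)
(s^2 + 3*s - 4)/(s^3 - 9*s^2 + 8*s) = (s + 4)/(s*(s - 8))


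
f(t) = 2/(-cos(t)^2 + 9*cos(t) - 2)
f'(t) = 2*(-2*sin(t)*cos(t) + 9*sin(t))/(-cos(t)^2 + 9*cos(t) - 2)^2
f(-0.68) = 0.46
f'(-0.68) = -0.49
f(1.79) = -0.50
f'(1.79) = 1.15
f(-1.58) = -0.96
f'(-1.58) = -4.16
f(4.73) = -1.09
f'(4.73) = -5.28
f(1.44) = -2.37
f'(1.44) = 24.37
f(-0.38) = 0.36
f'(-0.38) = -0.18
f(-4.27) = -0.33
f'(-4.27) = 0.49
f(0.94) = 0.68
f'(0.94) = 1.44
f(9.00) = -0.18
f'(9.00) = 0.07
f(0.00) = 0.33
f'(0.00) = 0.00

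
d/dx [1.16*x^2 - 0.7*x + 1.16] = 2.32*x - 0.7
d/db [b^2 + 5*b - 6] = 2*b + 5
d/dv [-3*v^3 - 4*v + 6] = -9*v^2 - 4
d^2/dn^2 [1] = 0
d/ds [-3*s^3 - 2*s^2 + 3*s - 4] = -9*s^2 - 4*s + 3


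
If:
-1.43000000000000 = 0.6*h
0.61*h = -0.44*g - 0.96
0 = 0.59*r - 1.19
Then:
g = 1.12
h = -2.38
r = 2.02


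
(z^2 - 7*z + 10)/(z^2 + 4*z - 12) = (z - 5)/(z + 6)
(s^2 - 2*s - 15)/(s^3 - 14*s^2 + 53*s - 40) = (s + 3)/(s^2 - 9*s + 8)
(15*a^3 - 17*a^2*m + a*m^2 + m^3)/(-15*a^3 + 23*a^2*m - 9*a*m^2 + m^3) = (-5*a - m)/(5*a - m)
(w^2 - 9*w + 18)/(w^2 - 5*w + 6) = (w - 6)/(w - 2)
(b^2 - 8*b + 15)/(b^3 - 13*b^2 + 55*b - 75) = 1/(b - 5)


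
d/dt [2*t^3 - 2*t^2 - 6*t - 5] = 6*t^2 - 4*t - 6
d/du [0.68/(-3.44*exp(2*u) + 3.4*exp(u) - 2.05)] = (4.6784*exp(u) - 2.312)*exp(u)/(3.44*exp(2*u) - 3.4*exp(u) + 2.05)^2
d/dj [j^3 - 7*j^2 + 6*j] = 3*j^2 - 14*j + 6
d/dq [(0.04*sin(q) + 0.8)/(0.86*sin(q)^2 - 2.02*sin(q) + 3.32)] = (-0.0344*sin(q)^2 - 1.376*sin(q) + 1.7488)*cos(q)/(0.7396*sin(q)^4 - 3.4744*sin(q)^3 + 9.7908*sin(q)^2 - 13.4128*sin(q) + 11.0224)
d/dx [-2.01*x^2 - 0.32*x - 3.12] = -4.02*x - 0.32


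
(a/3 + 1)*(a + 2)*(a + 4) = a^3/3 + 3*a^2 + 26*a/3 + 8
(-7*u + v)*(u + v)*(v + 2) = -7*u^2*v - 14*u^2 - 6*u*v^2 - 12*u*v + v^3 + 2*v^2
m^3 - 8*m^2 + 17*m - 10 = (m - 5)*(m - 2)*(m - 1)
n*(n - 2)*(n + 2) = n^3 - 4*n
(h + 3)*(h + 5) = h^2 + 8*h + 15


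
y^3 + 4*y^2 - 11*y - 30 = (y - 3)*(y + 2)*(y + 5)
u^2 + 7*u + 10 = (u + 2)*(u + 5)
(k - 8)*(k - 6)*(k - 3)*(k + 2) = k^4 - 15*k^3 + 56*k^2 + 36*k - 288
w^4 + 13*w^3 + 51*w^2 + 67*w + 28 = (w + 1)^2*(w + 4)*(w + 7)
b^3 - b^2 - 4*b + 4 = (b - 2)*(b - 1)*(b + 2)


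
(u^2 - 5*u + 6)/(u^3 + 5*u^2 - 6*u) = (u^2 - 5*u + 6)/(u*(u^2 + 5*u - 6))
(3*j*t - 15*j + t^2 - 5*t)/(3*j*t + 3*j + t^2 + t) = (t - 5)/(t + 1)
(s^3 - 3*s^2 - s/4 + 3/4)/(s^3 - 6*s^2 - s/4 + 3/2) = (s - 3)/(s - 6)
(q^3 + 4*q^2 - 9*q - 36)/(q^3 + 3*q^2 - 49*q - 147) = (q^2 + q - 12)/(q^2 - 49)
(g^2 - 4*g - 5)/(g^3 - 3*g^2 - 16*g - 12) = (g - 5)/(g^2 - 4*g - 12)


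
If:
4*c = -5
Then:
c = -5/4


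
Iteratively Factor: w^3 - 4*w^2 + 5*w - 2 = (w - 1)*(w^2 - 3*w + 2) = (w - 1)^2*(w - 2)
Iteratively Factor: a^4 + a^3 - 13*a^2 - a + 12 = (a + 1)*(a^3 - 13*a + 12) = (a + 1)*(a + 4)*(a^2 - 4*a + 3) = (a - 3)*(a + 1)*(a + 4)*(a - 1)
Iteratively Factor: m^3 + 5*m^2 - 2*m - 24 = (m + 4)*(m^2 + m - 6) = (m - 2)*(m + 4)*(m + 3)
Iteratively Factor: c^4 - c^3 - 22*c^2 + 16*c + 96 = (c + 2)*(c^3 - 3*c^2 - 16*c + 48) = (c - 4)*(c + 2)*(c^2 + c - 12) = (c - 4)*(c + 2)*(c + 4)*(c - 3)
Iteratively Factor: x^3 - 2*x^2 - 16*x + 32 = (x + 4)*(x^2 - 6*x + 8) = (x - 4)*(x + 4)*(x - 2)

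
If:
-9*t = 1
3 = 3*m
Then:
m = 1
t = -1/9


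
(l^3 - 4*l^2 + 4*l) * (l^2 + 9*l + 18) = l^5 + 5*l^4 - 14*l^3 - 36*l^2 + 72*l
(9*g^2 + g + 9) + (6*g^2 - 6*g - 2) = 15*g^2 - 5*g + 7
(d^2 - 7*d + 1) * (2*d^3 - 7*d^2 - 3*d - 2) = 2*d^5 - 21*d^4 + 48*d^3 + 12*d^2 + 11*d - 2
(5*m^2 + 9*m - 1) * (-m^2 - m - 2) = -5*m^4 - 14*m^3 - 18*m^2 - 17*m + 2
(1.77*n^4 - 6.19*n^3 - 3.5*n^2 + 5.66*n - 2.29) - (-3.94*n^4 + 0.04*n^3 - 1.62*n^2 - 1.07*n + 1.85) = 5.71*n^4 - 6.23*n^3 - 1.88*n^2 + 6.73*n - 4.14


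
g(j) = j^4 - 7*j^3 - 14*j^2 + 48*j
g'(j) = 4*j^3 - 21*j^2 - 28*j + 48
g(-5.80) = 1748.07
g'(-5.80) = -1276.49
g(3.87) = -205.33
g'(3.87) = -143.03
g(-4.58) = 599.00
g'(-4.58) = -648.55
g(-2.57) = -53.38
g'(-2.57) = -86.64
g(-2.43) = -64.00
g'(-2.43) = -65.36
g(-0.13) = -6.46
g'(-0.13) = 51.28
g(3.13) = -105.59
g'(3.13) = -122.72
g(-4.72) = 693.95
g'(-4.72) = -708.30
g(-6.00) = 2016.00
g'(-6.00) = -1404.00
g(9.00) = 756.00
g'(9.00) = 1011.00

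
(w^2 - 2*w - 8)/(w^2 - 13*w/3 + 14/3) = 3*(w^2 - 2*w - 8)/(3*w^2 - 13*w + 14)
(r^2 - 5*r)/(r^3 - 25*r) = 1/(r + 5)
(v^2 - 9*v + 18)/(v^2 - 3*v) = (v - 6)/v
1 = 1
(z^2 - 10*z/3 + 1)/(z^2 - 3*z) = (z - 1/3)/z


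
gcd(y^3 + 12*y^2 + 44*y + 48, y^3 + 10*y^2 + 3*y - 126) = y + 6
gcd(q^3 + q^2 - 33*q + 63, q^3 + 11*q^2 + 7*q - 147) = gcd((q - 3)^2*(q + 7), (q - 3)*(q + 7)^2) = q^2 + 4*q - 21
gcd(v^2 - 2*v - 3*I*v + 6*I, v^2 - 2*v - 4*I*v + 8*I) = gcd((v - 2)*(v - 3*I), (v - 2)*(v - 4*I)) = v - 2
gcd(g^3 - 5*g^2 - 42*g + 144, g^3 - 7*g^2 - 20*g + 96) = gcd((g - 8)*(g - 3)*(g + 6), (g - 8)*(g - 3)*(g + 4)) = g^2 - 11*g + 24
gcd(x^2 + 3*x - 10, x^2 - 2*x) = x - 2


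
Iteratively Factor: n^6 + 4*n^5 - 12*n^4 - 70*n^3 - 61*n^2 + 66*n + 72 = (n + 3)*(n^5 + n^4 - 15*n^3 - 25*n^2 + 14*n + 24) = (n + 1)*(n + 3)*(n^4 - 15*n^2 - 10*n + 24) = (n - 4)*(n + 1)*(n + 3)*(n^3 + 4*n^2 + n - 6) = (n - 4)*(n + 1)*(n + 3)^2*(n^2 + n - 2) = (n - 4)*(n + 1)*(n + 2)*(n + 3)^2*(n - 1)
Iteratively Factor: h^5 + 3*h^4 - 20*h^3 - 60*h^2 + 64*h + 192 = (h - 2)*(h^4 + 5*h^3 - 10*h^2 - 80*h - 96) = (h - 4)*(h - 2)*(h^3 + 9*h^2 + 26*h + 24) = (h - 4)*(h - 2)*(h + 4)*(h^2 + 5*h + 6) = (h - 4)*(h - 2)*(h + 2)*(h + 4)*(h + 3)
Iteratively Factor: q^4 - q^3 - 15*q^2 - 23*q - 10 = (q + 1)*(q^3 - 2*q^2 - 13*q - 10) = (q - 5)*(q + 1)*(q^2 + 3*q + 2) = (q - 5)*(q + 1)*(q + 2)*(q + 1)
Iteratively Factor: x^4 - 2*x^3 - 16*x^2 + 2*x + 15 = (x - 1)*(x^3 - x^2 - 17*x - 15) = (x - 5)*(x - 1)*(x^2 + 4*x + 3) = (x - 5)*(x - 1)*(x + 3)*(x + 1)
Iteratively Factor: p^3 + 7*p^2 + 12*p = (p + 4)*(p^2 + 3*p) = (p + 3)*(p + 4)*(p)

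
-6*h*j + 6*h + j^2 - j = (-6*h + j)*(j - 1)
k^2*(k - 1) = k^3 - k^2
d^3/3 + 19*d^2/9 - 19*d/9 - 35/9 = (d/3 + 1/3)*(d - 5/3)*(d + 7)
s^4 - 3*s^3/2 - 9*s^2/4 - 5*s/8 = s*(s - 5/2)*(s + 1/2)^2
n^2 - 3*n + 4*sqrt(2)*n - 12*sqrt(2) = (n - 3)*(n + 4*sqrt(2))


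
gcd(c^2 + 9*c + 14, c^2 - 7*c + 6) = 1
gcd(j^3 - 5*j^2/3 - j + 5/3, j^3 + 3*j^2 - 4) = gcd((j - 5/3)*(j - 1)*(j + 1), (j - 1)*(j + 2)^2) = j - 1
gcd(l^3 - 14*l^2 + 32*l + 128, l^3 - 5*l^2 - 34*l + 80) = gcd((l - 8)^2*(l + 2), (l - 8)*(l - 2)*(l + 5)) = l - 8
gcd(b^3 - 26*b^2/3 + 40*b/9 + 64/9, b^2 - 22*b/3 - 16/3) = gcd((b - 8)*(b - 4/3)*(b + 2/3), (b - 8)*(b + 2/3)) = b^2 - 22*b/3 - 16/3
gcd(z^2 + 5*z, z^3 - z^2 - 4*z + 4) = 1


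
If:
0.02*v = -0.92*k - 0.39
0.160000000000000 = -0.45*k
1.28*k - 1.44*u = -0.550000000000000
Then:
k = -0.36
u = 0.07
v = -3.14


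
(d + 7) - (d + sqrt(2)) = 7 - sqrt(2)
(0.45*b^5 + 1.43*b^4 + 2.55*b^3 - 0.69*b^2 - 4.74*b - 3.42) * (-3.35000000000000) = -1.5075*b^5 - 4.7905*b^4 - 8.5425*b^3 + 2.3115*b^2 + 15.879*b + 11.457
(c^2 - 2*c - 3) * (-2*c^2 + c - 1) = -2*c^4 + 5*c^3 + 3*c^2 - c + 3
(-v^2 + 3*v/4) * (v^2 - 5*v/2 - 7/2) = -v^4 + 13*v^3/4 + 13*v^2/8 - 21*v/8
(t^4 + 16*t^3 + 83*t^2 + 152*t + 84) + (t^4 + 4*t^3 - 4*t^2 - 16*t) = 2*t^4 + 20*t^3 + 79*t^2 + 136*t + 84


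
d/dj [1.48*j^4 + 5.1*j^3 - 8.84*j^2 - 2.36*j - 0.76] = 5.92*j^3 + 15.3*j^2 - 17.68*j - 2.36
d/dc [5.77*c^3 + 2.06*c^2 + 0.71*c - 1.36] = 17.31*c^2 + 4.12*c + 0.71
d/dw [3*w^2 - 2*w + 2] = 6*w - 2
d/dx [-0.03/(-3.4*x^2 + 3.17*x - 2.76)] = (0.0951 - 0.204*x)/(3.4*x^2 - 3.17*x + 2.76)^2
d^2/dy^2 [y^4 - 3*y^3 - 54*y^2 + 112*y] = 12*y^2 - 18*y - 108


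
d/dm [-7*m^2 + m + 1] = 1 - 14*m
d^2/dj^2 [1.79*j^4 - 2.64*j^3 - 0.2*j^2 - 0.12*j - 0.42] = 21.48*j^2 - 15.84*j - 0.4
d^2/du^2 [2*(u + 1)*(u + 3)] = 4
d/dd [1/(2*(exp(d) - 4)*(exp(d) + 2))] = (1 - exp(d))*exp(d)/(exp(4*d) - 4*exp(3*d) - 12*exp(2*d) + 32*exp(d) + 64)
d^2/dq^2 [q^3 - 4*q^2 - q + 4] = 6*q - 8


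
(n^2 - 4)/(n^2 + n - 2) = (n - 2)/(n - 1)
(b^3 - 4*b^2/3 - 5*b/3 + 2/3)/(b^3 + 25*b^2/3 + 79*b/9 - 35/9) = 3*(b^2 - b - 2)/(3*b^2 + 26*b + 35)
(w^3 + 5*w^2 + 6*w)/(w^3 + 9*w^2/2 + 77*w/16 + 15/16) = 16*w*(w + 2)/(16*w^2 + 24*w + 5)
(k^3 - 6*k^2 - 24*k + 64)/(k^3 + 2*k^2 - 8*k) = (k - 8)/k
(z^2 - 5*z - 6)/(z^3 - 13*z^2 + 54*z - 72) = (z + 1)/(z^2 - 7*z + 12)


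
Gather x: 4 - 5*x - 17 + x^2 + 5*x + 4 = x^2 - 9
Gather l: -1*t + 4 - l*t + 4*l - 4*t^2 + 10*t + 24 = l*(4 - t) - 4*t^2 + 9*t + 28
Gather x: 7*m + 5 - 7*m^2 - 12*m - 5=-7*m^2 - 5*m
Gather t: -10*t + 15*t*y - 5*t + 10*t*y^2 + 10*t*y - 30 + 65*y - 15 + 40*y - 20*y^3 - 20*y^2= t*(10*y^2 + 25*y - 15) - 20*y^3 - 20*y^2 + 105*y - 45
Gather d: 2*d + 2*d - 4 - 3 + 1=4*d - 6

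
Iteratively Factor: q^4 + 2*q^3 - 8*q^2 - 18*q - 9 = (q + 1)*(q^3 + q^2 - 9*q - 9) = (q + 1)^2*(q^2 - 9) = (q - 3)*(q + 1)^2*(q + 3)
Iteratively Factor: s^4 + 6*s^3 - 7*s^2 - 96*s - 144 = (s + 3)*(s^3 + 3*s^2 - 16*s - 48) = (s + 3)^2*(s^2 - 16) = (s - 4)*(s + 3)^2*(s + 4)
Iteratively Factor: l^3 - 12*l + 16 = (l + 4)*(l^2 - 4*l + 4) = (l - 2)*(l + 4)*(l - 2)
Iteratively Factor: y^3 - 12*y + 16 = (y + 4)*(y^2 - 4*y + 4) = (y - 2)*(y + 4)*(y - 2)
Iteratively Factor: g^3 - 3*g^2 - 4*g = (g + 1)*(g^2 - 4*g) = g*(g + 1)*(g - 4)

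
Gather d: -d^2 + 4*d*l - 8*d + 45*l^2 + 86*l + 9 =-d^2 + d*(4*l - 8) + 45*l^2 + 86*l + 9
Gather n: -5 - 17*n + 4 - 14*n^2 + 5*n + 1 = -14*n^2 - 12*n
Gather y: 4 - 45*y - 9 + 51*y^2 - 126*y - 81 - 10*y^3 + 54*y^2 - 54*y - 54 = -10*y^3 + 105*y^2 - 225*y - 140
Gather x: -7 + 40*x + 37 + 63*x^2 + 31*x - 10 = 63*x^2 + 71*x + 20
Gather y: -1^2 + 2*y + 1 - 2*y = 0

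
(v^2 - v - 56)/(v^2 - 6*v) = (v^2 - v - 56)/(v*(v - 6))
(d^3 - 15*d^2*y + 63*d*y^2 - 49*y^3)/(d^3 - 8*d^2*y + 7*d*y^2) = (d - 7*y)/d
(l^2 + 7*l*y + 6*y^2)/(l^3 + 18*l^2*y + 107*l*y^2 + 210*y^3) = (l + y)/(l^2 + 12*l*y + 35*y^2)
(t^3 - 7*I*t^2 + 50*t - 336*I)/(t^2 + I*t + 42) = t - 8*I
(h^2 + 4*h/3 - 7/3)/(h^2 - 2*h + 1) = (h + 7/3)/(h - 1)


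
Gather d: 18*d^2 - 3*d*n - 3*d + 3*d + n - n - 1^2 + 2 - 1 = 18*d^2 - 3*d*n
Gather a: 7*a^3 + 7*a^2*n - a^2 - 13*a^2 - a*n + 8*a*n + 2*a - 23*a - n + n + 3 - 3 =7*a^3 + a^2*(7*n - 14) + a*(7*n - 21)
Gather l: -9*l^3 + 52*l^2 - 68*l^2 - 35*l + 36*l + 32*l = -9*l^3 - 16*l^2 + 33*l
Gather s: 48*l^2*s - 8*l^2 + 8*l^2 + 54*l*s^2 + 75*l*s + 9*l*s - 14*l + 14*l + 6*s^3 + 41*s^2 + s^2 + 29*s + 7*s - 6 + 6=6*s^3 + s^2*(54*l + 42) + s*(48*l^2 + 84*l + 36)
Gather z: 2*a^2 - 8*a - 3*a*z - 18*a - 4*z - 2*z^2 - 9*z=2*a^2 - 26*a - 2*z^2 + z*(-3*a - 13)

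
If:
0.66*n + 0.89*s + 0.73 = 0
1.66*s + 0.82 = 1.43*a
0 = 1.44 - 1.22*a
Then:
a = 1.18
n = -1.81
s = 0.52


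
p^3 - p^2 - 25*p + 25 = (p - 5)*(p - 1)*(p + 5)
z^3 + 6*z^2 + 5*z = z*(z + 1)*(z + 5)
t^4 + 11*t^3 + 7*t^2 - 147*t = t*(t - 3)*(t + 7)^2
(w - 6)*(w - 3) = w^2 - 9*w + 18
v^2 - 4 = (v - 2)*(v + 2)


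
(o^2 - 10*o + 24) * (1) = o^2 - 10*o + 24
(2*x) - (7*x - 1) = 1 - 5*x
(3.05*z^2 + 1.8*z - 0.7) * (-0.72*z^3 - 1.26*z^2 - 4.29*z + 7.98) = -2.196*z^5 - 5.139*z^4 - 14.8485*z^3 + 17.499*z^2 + 17.367*z - 5.586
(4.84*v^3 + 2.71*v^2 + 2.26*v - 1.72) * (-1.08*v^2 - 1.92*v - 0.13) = -5.2272*v^5 - 12.2196*v^4 - 8.2732*v^3 - 2.8339*v^2 + 3.0086*v + 0.2236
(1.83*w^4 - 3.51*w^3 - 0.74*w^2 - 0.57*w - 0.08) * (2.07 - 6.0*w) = -10.98*w^5 + 24.8481*w^4 - 2.8257*w^3 + 1.8882*w^2 - 0.6999*w - 0.1656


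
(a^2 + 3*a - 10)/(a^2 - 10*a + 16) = (a + 5)/(a - 8)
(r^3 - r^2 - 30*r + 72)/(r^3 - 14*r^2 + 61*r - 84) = (r + 6)/(r - 7)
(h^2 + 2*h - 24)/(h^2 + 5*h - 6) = (h - 4)/(h - 1)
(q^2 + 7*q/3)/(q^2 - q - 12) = q*(3*q + 7)/(3*(q^2 - q - 12))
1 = 1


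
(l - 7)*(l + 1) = l^2 - 6*l - 7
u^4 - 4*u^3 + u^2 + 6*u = u*(u - 3)*(u - 2)*(u + 1)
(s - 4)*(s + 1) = s^2 - 3*s - 4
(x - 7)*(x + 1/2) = x^2 - 13*x/2 - 7/2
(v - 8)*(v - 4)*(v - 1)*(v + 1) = v^4 - 12*v^3 + 31*v^2 + 12*v - 32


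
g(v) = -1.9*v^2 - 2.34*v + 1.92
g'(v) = -3.8*v - 2.34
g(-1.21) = 1.97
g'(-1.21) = 2.26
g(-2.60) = -4.84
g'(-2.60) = 7.54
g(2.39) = -14.53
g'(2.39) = -11.42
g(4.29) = -43.09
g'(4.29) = -18.64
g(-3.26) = -10.64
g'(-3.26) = 10.05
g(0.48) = 0.36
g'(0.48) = -4.16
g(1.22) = -3.76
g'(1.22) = -6.98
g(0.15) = 1.53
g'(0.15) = -2.91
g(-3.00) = -8.16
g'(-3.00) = 9.06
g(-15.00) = -390.48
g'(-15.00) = 54.66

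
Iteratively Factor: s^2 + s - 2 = (s + 2)*(s - 1)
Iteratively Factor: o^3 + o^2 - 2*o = (o - 1)*(o^2 + 2*o) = o*(o - 1)*(o + 2)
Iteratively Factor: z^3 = (z)*(z^2) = z^2*(z)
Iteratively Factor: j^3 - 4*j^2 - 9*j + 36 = (j + 3)*(j^2 - 7*j + 12) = (j - 3)*(j + 3)*(j - 4)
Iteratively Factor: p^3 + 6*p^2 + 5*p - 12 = (p + 3)*(p^2 + 3*p - 4) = (p + 3)*(p + 4)*(p - 1)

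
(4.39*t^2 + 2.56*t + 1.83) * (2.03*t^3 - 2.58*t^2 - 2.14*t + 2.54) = 8.9117*t^5 - 6.1294*t^4 - 12.2845*t^3 + 0.950799999999998*t^2 + 2.5862*t + 4.6482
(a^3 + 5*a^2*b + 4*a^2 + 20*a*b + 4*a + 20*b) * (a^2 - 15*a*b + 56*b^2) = a^5 - 10*a^4*b + 4*a^4 - 19*a^3*b^2 - 40*a^3*b + 4*a^3 + 280*a^2*b^3 - 76*a^2*b^2 - 40*a^2*b + 1120*a*b^3 - 76*a*b^2 + 1120*b^3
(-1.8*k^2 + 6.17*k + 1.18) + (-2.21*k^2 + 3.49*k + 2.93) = -4.01*k^2 + 9.66*k + 4.11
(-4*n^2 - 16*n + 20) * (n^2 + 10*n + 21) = -4*n^4 - 56*n^3 - 224*n^2 - 136*n + 420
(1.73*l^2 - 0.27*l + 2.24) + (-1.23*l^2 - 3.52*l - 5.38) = 0.5*l^2 - 3.79*l - 3.14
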